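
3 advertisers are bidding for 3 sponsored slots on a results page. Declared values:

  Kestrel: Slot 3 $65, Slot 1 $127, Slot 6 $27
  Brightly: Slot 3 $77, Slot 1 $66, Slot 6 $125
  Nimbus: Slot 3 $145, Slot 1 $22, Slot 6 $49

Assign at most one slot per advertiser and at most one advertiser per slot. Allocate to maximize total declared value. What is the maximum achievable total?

Max total: $397

This is the linear assignment problem.
Optimal: Kestrel→Slot 1 ($127), Brightly→Slot 6 ($125), Nimbus→Slot 3 ($145) — total 127+125+145 = $397.
Next-best assignment: Kestrel→Slot 1, Brightly→Slot 3, Nimbus→Slot 6 = $253.
No other one-to-one assignment exceeds $397.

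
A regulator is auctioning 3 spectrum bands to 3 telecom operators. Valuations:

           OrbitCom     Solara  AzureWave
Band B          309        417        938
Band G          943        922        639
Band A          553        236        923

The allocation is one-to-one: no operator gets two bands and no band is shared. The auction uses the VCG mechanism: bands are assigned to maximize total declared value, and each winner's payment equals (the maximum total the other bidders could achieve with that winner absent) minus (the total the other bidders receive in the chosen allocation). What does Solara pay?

Efficient allocation: OrbitCom→Band A ($553M), Solara→Band G ($922M), AzureWave→Band B ($938M); total welfare W = $2413M.
Solara receives Band G at value $922M, so the others get W − 922 = $1491M.
Without Solara: best allocation of the remaining 2 bidders over all 3 bands is OrbitCom→Band G ($943M), AzureWave→Band B ($938M), total $1881M.
VCG payment = (others' best without Solara) − (others' welfare with Solara) = 1881 − 1491 = $390M.

Solara pays $390M.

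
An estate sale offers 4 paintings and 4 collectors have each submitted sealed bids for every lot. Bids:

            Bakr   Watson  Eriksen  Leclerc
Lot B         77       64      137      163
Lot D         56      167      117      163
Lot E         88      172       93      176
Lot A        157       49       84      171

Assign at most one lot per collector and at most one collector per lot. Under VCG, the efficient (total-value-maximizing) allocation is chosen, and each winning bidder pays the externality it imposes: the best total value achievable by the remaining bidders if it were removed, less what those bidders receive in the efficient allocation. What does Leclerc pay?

Leclerc pays $5.

Efficient allocation: Bakr→Lot A ($157), Watson→Lot D ($167), Eriksen→Lot B ($137), Leclerc→Lot E ($176); total welfare W = $637.
Leclerc receives Lot E at value $176, so the others get W − 176 = $461.
Without Leclerc: best allocation of the remaining 3 bidders over all 4 lots is Bakr→Lot A ($157), Watson→Lot E ($172), Eriksen→Lot B ($137), total $466.
VCG payment = (others' best without Leclerc) − (others' welfare with Leclerc) = 466 − 461 = $5.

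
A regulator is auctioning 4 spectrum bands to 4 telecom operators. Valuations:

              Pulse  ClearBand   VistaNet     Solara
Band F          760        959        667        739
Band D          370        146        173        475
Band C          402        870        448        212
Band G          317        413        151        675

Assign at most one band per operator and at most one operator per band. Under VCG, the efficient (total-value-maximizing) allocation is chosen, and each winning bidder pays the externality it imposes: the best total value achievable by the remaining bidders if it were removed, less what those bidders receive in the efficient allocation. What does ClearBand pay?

Efficient allocation: Pulse→Band D ($370M), ClearBand→Band C ($870M), VistaNet→Band F ($667M), Solara→Band G ($675M); total welfare W = $2582M.
ClearBand receives Band C at value $870M, so the others get W − 870 = $1712M.
Without ClearBand: best allocation of the remaining 3 bidders over all 4 bands is Pulse→Band F ($760M), VistaNet→Band C ($448M), Solara→Band G ($675M), total $1883M.
VCG payment = (others' best without ClearBand) − (others' welfare with ClearBand) = 1883 − 1712 = $171M.

ClearBand pays $171M.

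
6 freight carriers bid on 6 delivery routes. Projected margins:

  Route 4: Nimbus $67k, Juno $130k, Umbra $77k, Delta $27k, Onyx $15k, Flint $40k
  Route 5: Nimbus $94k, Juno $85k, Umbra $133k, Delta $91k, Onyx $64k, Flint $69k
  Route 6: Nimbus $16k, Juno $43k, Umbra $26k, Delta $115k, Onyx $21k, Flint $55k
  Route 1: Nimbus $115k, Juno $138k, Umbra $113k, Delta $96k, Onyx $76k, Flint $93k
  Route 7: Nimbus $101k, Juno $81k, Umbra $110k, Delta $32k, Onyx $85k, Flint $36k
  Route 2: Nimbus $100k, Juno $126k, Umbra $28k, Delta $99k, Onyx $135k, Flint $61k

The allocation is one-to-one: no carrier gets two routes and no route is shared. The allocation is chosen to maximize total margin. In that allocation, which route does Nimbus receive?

Optimal: Nimbus→Route 7 ($101k), Juno→Route 4 ($130k), Umbra→Route 5 ($133k), Delta→Route 6 ($115k), Onyx→Route 2 ($135k), Flint→Route 1 ($93k) — total 101+130+133+115+135+93 = $707k.
Column-greedy (each route in turn goes to its best remaining carrier) gives $639k, worse by 68.
Next-best assignment: Nimbus→Route 5, Juno→Route 4, Umbra→Route 7, Delta→Route 6, Onyx→Route 2, Flint→Route 1 = $677k.
Every other assignment is strictly worse.
Nimbus's own top route is Route 1 ($115k), but forcing Nimbus→Route 1 and reassigning the rest optimally gives only $674k — worse by 33.

Nimbus receives Route 7.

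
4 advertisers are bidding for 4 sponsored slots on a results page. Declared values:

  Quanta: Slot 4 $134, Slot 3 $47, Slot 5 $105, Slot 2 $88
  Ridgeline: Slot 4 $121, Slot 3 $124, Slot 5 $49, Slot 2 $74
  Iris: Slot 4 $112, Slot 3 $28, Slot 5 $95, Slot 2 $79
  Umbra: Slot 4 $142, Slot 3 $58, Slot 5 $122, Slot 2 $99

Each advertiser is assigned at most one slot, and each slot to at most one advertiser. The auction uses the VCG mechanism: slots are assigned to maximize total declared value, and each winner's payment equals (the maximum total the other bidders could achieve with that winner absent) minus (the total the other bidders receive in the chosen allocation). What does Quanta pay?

Efficient allocation: Quanta→Slot 4 ($134), Ridgeline→Slot 3 ($124), Iris→Slot 2 ($79), Umbra→Slot 5 ($122); total welfare W = $459.
Quanta receives Slot 4 at value $134, so the others get W − 134 = $325.
Without Quanta: best allocation of the remaining 3 bidders over all 4 slots is Ridgeline→Slot 3 ($124), Iris→Slot 5 ($95), Umbra→Slot 4 ($142), total $361.
VCG payment = (others' best without Quanta) − (others' welfare with Quanta) = 361 − 325 = $36.

Quanta pays $36.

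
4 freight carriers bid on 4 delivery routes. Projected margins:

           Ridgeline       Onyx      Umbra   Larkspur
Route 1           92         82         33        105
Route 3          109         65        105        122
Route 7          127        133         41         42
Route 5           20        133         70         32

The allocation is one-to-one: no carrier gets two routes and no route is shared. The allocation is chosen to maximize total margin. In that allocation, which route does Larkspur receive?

This is the linear assignment problem.
Optimal: Ridgeline→Route 7 ($127k), Onyx→Route 5 ($133k), Umbra→Route 3 ($105k), Larkspur→Route 1 ($105k) — total 127+133+105+105 = $470k.
Column-greedy (each route in turn goes to its best remaining carrier) gives $417k, worse by 53.
Larkspur's own top route is Route 3 ($122k), but forcing Larkspur→Route 3 and reassigning the rest optimally gives only $417k — worse by 53.

Larkspur receives Route 1.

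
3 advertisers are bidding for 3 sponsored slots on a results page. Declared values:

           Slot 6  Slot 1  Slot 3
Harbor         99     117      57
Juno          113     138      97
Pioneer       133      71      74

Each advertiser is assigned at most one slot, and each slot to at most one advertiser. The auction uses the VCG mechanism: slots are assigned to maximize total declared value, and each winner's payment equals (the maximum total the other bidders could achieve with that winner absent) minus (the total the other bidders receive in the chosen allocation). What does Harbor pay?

Efficient allocation: Harbor→Slot 1 ($117), Juno→Slot 3 ($97), Pioneer→Slot 6 ($133); total welfare W = $347.
Harbor receives Slot 1 at value $117, so the others get W − 117 = $230.
Without Harbor: best allocation of the remaining 2 bidders over all 3 slots is Juno→Slot 1 ($138), Pioneer→Slot 6 ($133), total $271.
VCG payment = (others' best without Harbor) − (others' welfare with Harbor) = 271 − 230 = $41.

Harbor pays $41.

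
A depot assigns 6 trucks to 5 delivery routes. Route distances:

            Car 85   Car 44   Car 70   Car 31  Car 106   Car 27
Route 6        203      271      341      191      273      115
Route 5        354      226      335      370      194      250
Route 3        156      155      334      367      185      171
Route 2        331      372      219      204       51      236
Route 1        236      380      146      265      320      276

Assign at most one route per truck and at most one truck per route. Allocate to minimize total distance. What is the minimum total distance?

Optimal: Car 27→Route 6 (115 km), Car 44→Route 5 (226 km), Car 85→Route 3 (156 km), Car 106→Route 2 (51 km), Car 70→Route 1 (146 km) — total 115+226+156+51+146 = 694 km.
Row-greedy (each truck in turn takes its cheapest remaining route) gives 770 km, worse by 76.
Next-best assignment: Car 31→Route 6, Car 44→Route 5, Car 85→Route 3, Car 106→Route 2, Car 70→Route 1 = 770 km.
No other one-to-one assignment undercuts 694 km.

Min total: 694 km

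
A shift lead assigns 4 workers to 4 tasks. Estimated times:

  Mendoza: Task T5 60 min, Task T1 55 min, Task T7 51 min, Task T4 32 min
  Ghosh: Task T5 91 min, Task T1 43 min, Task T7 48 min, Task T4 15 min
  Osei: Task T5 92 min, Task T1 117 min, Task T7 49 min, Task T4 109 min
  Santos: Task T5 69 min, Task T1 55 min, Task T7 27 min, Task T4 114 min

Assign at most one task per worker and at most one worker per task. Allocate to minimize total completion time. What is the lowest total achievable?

Minimum total: 179 min

Optimal: Mendoza→Task T5 (60 min), Ghosh→Task T4 (15 min), Osei→Task T7 (49 min), Santos→Task T1 (55 min) — total 60+15+49+55 = 179 min.
Min-entry greedy (repeatedly take the single cheapest remaining cell) gives 189 min, worse by 10.
Next-best assignment: Mendoza→Task T1, Ghosh→Task T4, Osei→Task T7, Santos→Task T5 = 188 min.
Every other assignment is strictly worse.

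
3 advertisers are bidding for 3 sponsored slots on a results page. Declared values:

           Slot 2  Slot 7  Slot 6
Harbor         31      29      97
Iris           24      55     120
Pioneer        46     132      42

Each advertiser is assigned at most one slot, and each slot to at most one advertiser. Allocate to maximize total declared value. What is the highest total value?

Maximum total: $283

This is the linear assignment problem.
Optimal: Harbor→Slot 2 ($31), Iris→Slot 6 ($120), Pioneer→Slot 7 ($132) — total 31+120+132 = $283.
Column-greedy (each slot in turn goes to its best remaining advertiser) gives $198, worse by 85.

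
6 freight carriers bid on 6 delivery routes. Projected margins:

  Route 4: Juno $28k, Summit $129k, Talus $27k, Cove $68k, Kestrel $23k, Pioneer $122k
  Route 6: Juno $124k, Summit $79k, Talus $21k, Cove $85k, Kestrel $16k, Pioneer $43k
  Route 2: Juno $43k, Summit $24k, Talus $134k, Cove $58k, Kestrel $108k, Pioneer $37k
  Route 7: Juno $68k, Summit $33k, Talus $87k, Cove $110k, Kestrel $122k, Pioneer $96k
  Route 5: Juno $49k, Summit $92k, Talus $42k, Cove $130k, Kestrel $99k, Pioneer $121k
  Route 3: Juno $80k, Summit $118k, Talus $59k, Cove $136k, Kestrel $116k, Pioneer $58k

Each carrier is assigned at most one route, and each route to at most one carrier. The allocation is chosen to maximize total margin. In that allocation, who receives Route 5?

Optimal: Juno→Route 6 ($124k), Summit→Route 4 ($129k), Talus→Route 2 ($134k), Cove→Route 3 ($136k), Kestrel→Route 7 ($122k), Pioneer→Route 5 ($121k) — total 124+129+134+136+122+121 = $766k.
Column-greedy (each route in turn goes to its best remaining carrier) gives $697k, worse by 69.
Swapping Juno↔Cove (Juno→Route 3 $80k, Cove→Route 6 $85k) loses 95.
Every other assignment is strictly worse.
Pioneer's own top route is Route 4 ($122k), but forcing Pioneer→Route 4 and reassigning the rest optimally gives only $750k — worse by 16.

Pioneer receives Route 5.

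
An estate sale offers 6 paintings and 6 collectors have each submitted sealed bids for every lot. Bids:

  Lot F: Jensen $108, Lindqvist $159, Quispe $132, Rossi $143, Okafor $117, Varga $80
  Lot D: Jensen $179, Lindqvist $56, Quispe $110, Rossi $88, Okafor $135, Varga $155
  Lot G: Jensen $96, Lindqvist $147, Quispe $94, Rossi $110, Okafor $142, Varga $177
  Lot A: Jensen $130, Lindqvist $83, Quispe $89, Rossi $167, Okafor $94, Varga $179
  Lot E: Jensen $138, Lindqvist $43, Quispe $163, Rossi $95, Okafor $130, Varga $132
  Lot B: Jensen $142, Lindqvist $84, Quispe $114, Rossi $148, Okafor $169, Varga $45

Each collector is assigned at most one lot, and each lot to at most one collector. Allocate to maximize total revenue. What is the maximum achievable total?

Max total: $1014

Treat this as an assignment problem: match each collector to one lot.
Optimal: Jensen→Lot D ($179), Lindqvist→Lot F ($159), Quispe→Lot E ($163), Rossi→Lot A ($167), Okafor→Lot B ($169), Varga→Lot G ($177) — total 179+159+163+167+169+177 = $1014.
Max-entry greedy (repeatedly take the single best remaining cell) gives $959, worse by 55.
Next-best assignment: Jensen→Lot D, Lindqvist→Lot G, Quispe→Lot E, Rossi→Lot F, Okafor→Lot B, Varga→Lot A = $980.
Every other assignment is strictly worse.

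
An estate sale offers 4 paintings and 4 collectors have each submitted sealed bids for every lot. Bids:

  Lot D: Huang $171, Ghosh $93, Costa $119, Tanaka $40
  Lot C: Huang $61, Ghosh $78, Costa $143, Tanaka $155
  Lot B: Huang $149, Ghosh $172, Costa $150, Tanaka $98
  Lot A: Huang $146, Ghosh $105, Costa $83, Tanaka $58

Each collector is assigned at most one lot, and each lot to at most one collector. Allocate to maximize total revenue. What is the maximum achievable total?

Maximum total: $592

This is the linear assignment problem.
Optimal: Huang→Lot A ($146), Ghosh→Lot B ($172), Costa→Lot D ($119), Tanaka→Lot C ($155) — total 146+172+119+155 = $592.
Column-greedy (each lot in turn goes to its best remaining collector) gives $581, worse by 11.
Next-best assignment: Huang→Lot D, Ghosh→Lot B, Costa→Lot A, Tanaka→Lot C = $581.
Swapping Ghosh↔Tanaka (Ghosh→Lot C $78, Tanaka→Lot B $98) loses 151.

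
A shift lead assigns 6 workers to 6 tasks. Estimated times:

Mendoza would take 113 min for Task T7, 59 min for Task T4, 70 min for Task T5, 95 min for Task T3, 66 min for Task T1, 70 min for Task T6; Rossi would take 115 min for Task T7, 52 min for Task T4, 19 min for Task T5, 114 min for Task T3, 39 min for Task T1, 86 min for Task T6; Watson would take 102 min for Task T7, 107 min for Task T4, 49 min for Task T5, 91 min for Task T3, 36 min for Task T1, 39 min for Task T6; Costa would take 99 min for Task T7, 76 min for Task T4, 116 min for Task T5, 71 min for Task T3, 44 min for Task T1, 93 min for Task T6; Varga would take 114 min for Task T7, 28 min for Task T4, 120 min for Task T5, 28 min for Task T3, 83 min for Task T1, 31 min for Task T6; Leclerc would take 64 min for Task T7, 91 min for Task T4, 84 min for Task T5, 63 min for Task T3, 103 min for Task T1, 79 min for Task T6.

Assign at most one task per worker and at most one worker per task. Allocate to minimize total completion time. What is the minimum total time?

Min total: 253 min

Optimal: Mendoza→Task T4 (59 min), Rossi→Task T5 (19 min), Watson→Task T6 (39 min), Costa→Task T1 (44 min), Varga→Task T3 (28 min), Leclerc→Task T7 (64 min) — total 59+19+39+44+28+64 = 253 min.
Column-greedy (each task in turn goes to its cheapest remaining worker) gives 288 min, worse by 35.
No other one-to-one assignment undercuts 253 min.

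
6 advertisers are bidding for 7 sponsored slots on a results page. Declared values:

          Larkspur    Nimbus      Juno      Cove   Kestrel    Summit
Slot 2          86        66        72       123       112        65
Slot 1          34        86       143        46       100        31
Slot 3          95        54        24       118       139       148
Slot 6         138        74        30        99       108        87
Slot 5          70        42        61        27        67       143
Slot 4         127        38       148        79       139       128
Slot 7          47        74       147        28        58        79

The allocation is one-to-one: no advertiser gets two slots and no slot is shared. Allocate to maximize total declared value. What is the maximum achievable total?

Max total: $781

Optimal: Larkspur→Slot 6 ($138), Nimbus→Slot 1 ($86), Juno→Slot 7 ($147), Cove→Slot 2 ($123), Kestrel→Slot 4 ($139), Summit→Slot 3 ($148) — total 138+86+147+123+139+148 = $781.
Next-best assignment: Larkspur→Slot 6, Nimbus→Slot 1, Juno→Slot 4, Cove→Slot 2, Kestrel→Slot 3, Summit→Slot 5 = $777.
Swapping Summit↔Juno (Summit→Slot 7 $79, Juno→Slot 3 $24) loses 192.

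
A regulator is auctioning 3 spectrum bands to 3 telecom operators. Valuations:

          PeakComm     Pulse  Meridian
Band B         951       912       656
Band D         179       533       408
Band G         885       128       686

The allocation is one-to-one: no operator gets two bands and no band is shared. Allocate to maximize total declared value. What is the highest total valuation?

This is a one-to-one assignment (maximum-weight bipartite matching).
Optimal: PeakComm→Band G ($885M), Pulse→Band B ($912M), Meridian→Band D ($408M) — total 885+912+408 = $2205M.
Column-greedy (each band in turn goes to its best remaining operator) gives $2170M, worse by 35.
Next-best assignment: PeakComm→Band B, Pulse→Band D, Meridian→Band G = $2170M.

Maximum total: $2205M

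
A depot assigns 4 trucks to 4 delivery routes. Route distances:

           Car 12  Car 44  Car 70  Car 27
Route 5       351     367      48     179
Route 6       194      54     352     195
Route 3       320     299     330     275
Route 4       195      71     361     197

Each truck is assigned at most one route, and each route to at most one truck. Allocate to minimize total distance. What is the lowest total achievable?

Optimal: Car 12→Route 4 (195 km), Car 44→Route 6 (54 km), Car 70→Route 5 (48 km), Car 27→Route 3 (275 km) — total 195+54+48+275 = 572 km.
Row-greedy (each truck in turn takes its cheapest remaining route) gives 588 km, worse by 16.
Swapping Car 12↔Car 44 (Car 12→Route 6 194 km, Car 44→Route 4 71 km) adds 16.

Min total: 572 km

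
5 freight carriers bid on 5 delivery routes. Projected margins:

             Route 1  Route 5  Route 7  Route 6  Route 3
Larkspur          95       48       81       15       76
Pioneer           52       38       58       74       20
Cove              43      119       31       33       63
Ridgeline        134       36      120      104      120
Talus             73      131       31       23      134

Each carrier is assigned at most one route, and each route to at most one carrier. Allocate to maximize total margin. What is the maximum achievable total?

Maximum total: $542k

Optimal: Larkspur→Route 1 ($95k), Pioneer→Route 6 ($74k), Cove→Route 5 ($119k), Ridgeline→Route 7 ($120k), Talus→Route 3 ($134k) — total 95+74+119+120+134 = $542k.
Column-greedy (each route in turn goes to its best remaining carrier) gives $483k, worse by 59.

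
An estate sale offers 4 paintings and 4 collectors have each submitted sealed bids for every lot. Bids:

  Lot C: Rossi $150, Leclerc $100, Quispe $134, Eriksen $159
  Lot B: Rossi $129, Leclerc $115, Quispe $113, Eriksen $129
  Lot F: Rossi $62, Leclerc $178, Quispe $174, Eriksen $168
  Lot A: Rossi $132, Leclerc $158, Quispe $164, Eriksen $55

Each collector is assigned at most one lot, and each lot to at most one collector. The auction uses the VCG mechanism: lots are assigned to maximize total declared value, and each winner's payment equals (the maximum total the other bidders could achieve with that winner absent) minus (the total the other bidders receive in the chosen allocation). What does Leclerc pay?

Leclerc pays $30.

Efficient allocation: Rossi→Lot B ($129), Leclerc→Lot F ($178), Quispe→Lot A ($164), Eriksen→Lot C ($159); total welfare W = $630.
Leclerc receives Lot F at value $178, so the others get W − 178 = $452.
Without Leclerc: best allocation of the remaining 3 bidders over all 4 lots is Rossi→Lot C ($150), Quispe→Lot A ($164), Eriksen→Lot F ($168), total $482.
VCG payment = (others' best without Leclerc) − (others' welfare with Leclerc) = 482 − 452 = $30.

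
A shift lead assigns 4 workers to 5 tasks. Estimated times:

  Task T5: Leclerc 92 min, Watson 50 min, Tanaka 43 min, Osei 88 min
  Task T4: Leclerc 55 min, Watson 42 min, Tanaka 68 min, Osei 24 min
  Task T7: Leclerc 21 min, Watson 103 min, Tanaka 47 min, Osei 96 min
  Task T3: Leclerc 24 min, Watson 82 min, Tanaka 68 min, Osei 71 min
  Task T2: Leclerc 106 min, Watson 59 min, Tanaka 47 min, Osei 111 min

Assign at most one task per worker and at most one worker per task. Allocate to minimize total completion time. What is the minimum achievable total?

Minimum total: 142 min

Treat this as an assignment problem: match each worker to one task.
Optimal: Leclerc→Task T7 (21 min), Watson→Task T5 (50 min), Tanaka→Task T2 (47 min), Osei→Task T4 (24 min) — total 21+50+47+24 = 142 min.
Min-entry greedy (repeatedly take the single cheapest remaining cell) gives 147 min, worse by 5.
Next-best assignment: Leclerc→Task T3, Watson→Task T5, Tanaka→Task T7, Osei→Task T4 = 145 min.
Swapping Leclerc↔Tanaka (Leclerc→Task T2 106 min, Tanaka→Task T7 47 min) adds 85.
Checked against all permutations: 142 min is optimal.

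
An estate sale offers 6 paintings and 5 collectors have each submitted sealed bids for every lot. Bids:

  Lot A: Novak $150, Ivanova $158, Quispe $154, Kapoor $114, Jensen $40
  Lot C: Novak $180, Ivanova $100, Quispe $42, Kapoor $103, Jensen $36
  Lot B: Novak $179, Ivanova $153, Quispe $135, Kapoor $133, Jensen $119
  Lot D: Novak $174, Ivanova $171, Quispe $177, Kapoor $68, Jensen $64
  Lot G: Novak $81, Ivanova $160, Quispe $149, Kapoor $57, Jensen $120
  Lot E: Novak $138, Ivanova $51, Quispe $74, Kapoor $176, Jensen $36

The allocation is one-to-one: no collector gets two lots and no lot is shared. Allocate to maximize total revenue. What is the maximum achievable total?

Treat this as an assignment problem: match each collector to one lot.
Optimal: Novak→Lot C ($180), Ivanova→Lot G ($160), Quispe→Lot D ($177), Kapoor→Lot E ($176), Jensen→Lot B ($119) — total 180+160+177+176+119 = $812.
Column-greedy (each lot in turn goes to its best remaining collector) gives $661, worse by 151.

Max total: $812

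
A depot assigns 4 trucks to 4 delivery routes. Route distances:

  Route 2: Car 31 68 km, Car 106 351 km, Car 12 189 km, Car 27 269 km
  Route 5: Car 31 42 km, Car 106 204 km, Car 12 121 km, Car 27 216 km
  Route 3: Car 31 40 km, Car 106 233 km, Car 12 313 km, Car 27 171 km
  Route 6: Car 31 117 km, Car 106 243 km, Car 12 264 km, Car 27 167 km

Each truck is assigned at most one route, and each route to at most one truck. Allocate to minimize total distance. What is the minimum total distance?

Minimum total: 589 km

Treat this as an assignment problem: match each truck to one route.
Optimal: Car 31→Route 2 (68 km), Car 106→Route 3 (233 km), Car 12→Route 5 (121 km), Car 27→Route 6 (167 km) — total 68+233+121+167 = 589 km.
Min-entry greedy (repeatedly take the single cheapest remaining cell) gives 679 km, worse by 90.
Next-best assignment: Car 31→Route 3, Car 106→Route 5, Car 12→Route 2, Car 27→Route 6 = 600 km.
Checked against all permutations: 589 km is optimal.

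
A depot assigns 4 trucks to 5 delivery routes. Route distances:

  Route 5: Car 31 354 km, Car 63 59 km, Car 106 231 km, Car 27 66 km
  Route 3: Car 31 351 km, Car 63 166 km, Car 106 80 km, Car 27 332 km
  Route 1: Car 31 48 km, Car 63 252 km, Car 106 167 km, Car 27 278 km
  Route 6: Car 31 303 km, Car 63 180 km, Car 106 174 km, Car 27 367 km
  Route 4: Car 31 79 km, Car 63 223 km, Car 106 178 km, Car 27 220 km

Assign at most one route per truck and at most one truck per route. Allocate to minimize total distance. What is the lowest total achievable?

Optimal: Car 31→Route 1 (48 km), Car 63→Route 6 (180 km), Car 106→Route 3 (80 km), Car 27→Route 5 (66 km) — total 48+180+80+66 = 374 km.

Minimum total: 374 km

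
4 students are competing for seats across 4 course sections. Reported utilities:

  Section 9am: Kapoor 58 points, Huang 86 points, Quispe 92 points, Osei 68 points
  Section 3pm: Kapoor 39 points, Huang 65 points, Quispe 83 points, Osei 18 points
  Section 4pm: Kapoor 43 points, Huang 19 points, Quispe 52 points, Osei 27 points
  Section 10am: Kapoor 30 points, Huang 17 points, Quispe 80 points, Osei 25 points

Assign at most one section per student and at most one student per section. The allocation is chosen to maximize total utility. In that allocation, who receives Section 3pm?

Huang receives Section 3pm.

Optimal: Kapoor→Section 4pm (43 points), Huang→Section 3pm (65 points), Quispe→Section 10am (80 points), Osei→Section 9am (68 points) — total 43+65+80+68 = 256 points.
Max-entry greedy (repeatedly take the single best remaining cell) gives 225 points, worse by 31.
Huang's own top section is Section 9am (86 points), but forcing Huang→Section 9am and reassigning the rest optimally gives only 237 points — worse by 19.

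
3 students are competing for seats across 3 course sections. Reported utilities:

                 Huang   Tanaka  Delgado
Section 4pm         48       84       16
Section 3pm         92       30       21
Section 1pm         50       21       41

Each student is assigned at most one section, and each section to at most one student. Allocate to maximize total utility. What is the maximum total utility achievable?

This is a one-to-one assignment (maximum-weight bipartite matching).
Optimal: Huang→Section 3pm (92 points), Tanaka→Section 4pm (84 points), Delgado→Section 1pm (41 points) — total 92+84+41 = 217 points.
Next-best assignment: Huang→Section 1pm, Tanaka→Section 4pm, Delgado→Section 3pm = 155 points.
Checked against all permutations: 217 points is optimal.

Maximum total: 217 points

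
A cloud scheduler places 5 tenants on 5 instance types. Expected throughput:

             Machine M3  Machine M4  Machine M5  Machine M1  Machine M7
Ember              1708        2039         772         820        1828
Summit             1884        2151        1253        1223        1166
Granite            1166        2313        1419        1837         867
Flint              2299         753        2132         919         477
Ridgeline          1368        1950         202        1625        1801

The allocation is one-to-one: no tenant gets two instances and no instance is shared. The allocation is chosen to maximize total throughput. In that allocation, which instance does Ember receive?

Ember receives Machine M7.

This is the linear assignment problem.
Optimal: Ember→Machine M7 (1828 ops/s), Summit→Machine M3 (1884 ops/s), Granite→Machine M4 (2313 ops/s), Flint→Machine M5 (2132 ops/s), Ridgeline→Machine M1 (1625 ops/s) — total 1828+1884+2313+2132+1625 = 9782 ops/s.
Row-greedy (each tenant in turn takes its best remaining instance) gives 9693 ops/s, worse by 89.
Swapping Flint↔Ridgeline (Flint→Machine M1 919 ops/s, Ridgeline→Machine M5 202 ops/s) loses 2636.
Checked against all permutations: 9782 ops/s is optimal.
Ember's own top instance is Machine M4 (2039 ops/s), but forcing Ember→Machine M4 and reassigning the rest optimally gives only 9693 ops/s — worse by 89.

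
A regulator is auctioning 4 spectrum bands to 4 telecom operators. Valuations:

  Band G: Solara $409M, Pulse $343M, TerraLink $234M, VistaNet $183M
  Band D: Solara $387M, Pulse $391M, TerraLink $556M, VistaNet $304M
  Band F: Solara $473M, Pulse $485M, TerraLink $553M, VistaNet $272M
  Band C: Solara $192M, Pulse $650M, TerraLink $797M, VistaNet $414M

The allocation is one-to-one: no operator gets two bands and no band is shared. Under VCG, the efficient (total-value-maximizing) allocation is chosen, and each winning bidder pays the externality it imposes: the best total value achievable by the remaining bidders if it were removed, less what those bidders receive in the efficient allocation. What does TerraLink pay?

TerraLink pays $229M.

Efficient allocation: Solara→Band G ($409M), Pulse→Band F ($485M), TerraLink→Band C ($797M), VistaNet→Band D ($304M); total welfare W = $1995M.
TerraLink receives Band C at value $797M, so the others get W − 797 = $1198M.
Without TerraLink: best allocation of the remaining 3 bidders over all 4 bands is Solara→Band F ($473M), Pulse→Band C ($650M), VistaNet→Band D ($304M), total $1427M.
VCG payment = (others' best without TerraLink) − (others' welfare with TerraLink) = 1427 − 1198 = $229M.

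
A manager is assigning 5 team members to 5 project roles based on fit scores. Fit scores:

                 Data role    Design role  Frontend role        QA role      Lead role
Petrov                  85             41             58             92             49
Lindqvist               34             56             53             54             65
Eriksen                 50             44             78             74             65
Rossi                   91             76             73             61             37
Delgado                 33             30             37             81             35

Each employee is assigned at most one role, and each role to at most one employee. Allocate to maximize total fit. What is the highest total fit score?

Optimal: Petrov→Data role (85 pts), Lindqvist→Lead role (65 pts), Eriksen→Frontend role (78 pts), Rossi→Design role (76 pts), Delgado→QA role (81 pts) — total 85+65+78+76+81 = 385 pts.
Max-entry greedy (repeatedly take the single best remaining cell) gives 356 pts, worse by 29.
Every other assignment is strictly worse.

Maximum total: 385 pts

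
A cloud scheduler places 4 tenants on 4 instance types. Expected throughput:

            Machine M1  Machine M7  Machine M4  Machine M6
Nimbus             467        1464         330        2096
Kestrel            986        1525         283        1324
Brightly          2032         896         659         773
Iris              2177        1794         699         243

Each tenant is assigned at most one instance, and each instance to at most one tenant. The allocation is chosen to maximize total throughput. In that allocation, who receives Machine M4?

This is the linear assignment problem.
Optimal: Nimbus→Machine M6 (2096 ops/s), Kestrel→Machine M7 (1525 ops/s), Brightly→Machine M4 (659 ops/s), Iris→Machine M1 (2177 ops/s) — total 2096+1525+659+2177 = 6457 ops/s.
Row-greedy (each tenant in turn takes its best remaining instance) gives 6352 ops/s, worse by 105.
Every other assignment is strictly worse.
Brightly's own top instance is Machine M1 (2032 ops/s), but forcing Brightly→Machine M1 and reassigning the rest optimally gives only 6352 ops/s — worse by 105.

Brightly receives Machine M4.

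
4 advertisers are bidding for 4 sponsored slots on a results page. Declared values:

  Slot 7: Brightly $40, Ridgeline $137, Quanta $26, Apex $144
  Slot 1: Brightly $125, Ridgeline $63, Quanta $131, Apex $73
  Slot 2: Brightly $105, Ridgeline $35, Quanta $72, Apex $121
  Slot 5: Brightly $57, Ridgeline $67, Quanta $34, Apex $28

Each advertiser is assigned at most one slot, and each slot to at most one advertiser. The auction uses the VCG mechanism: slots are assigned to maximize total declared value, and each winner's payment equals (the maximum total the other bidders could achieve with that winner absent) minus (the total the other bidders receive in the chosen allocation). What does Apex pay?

Apex pays $70.

Efficient allocation: Brightly→Slot 2 ($105), Ridgeline→Slot 5 ($67), Quanta→Slot 1 ($131), Apex→Slot 7 ($144); total welfare W = $447.
Apex receives Slot 7 at value $144, so the others get W − 144 = $303.
Without Apex: best allocation of the remaining 3 bidders over all 4 slots is Brightly→Slot 2 ($105), Ridgeline→Slot 7 ($137), Quanta→Slot 1 ($131), total $373.
VCG payment = (others' best without Apex) − (others' welfare with Apex) = 373 − 303 = $70.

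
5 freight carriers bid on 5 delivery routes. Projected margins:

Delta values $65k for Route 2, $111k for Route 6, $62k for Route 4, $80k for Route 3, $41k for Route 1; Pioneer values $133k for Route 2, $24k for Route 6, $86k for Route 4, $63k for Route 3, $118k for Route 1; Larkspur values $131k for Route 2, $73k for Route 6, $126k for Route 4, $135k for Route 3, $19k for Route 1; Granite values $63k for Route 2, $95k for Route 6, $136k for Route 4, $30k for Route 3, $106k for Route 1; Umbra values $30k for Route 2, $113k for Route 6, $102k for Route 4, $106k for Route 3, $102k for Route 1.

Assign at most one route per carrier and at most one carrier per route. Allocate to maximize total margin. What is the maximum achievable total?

Max total: $617k

This is a one-to-one assignment (maximum-weight bipartite matching).
Optimal: Delta→Route 6 ($111k), Pioneer→Route 2 ($133k), Larkspur→Route 3 ($135k), Granite→Route 4 ($136k), Umbra→Route 1 ($102k) — total 111+133+135+136+102 = $617k.
Max-entry greedy (repeatedly take the single best remaining cell) gives $558k, worse by 59.
Next-best assignment: Delta→Route 6, Pioneer→Route 1, Larkspur→Route 2, Granite→Route 4, Umbra→Route 3 = $602k.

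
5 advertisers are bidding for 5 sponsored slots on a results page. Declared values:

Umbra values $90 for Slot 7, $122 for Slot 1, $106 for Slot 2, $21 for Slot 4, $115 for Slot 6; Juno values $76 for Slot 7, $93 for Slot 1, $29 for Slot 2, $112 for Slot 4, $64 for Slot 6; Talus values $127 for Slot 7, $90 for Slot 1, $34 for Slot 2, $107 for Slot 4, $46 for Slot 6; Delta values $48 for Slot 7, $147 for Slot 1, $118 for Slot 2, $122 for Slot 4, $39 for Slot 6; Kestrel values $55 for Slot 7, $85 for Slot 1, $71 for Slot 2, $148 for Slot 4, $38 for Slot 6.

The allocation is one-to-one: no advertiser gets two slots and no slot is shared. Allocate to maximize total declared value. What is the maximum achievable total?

Max total: $601

Optimal: Umbra→Slot 6 ($115), Juno→Slot 1 ($93), Talus→Slot 7 ($127), Delta→Slot 2 ($118), Kestrel→Slot 4 ($148) — total 115+93+127+118+148 = $601.
Swapping Juno↔Kestrel (Juno→Slot 4 $112, Kestrel→Slot 1 $85) loses 44.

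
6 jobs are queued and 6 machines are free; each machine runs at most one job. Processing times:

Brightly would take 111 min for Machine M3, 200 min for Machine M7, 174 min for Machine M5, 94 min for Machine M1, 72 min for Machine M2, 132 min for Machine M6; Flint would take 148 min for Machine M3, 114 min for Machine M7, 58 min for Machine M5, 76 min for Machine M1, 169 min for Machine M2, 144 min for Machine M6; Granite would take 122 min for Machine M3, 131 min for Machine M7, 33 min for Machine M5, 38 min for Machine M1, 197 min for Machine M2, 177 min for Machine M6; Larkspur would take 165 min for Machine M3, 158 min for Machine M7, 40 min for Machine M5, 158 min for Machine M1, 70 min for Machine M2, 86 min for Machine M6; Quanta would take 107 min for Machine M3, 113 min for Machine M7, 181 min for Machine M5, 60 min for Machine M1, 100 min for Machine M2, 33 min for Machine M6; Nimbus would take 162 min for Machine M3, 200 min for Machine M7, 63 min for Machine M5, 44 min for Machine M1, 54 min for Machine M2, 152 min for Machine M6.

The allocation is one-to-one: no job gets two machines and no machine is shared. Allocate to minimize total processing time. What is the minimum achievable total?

Minimum total: 390 min

This is a one-to-one assignment (minimum-cost bipartite matching).
Optimal: Brightly→Machine M3 (111 min), Flint→Machine M7 (114 min), Granite→Machine M1 (38 min), Larkspur→Machine M5 (40 min), Quanta→Machine M6 (33 min), Nimbus→Machine M2 (54 min) — total 111+114+38+40+33+54 = 390 min.
Min-entry greedy (repeatedly take the single cheapest remaining cell) gives 405 min, worse by 15.
Next-best assignment: Brightly→Machine M3, Flint→Machine M7, Granite→Machine M5, Larkspur→Machine M2, Quanta→Machine M6, Nimbus→Machine M1 = 405 min.
Swapping Brightly↔Nimbus (Brightly→Machine M2 72 min, Nimbus→Machine M3 162 min) adds 69.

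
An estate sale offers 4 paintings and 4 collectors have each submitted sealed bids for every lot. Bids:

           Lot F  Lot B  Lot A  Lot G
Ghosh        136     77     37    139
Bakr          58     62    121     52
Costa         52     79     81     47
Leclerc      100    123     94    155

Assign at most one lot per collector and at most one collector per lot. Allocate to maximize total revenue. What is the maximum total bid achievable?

Maximum total: $491

This is a one-to-one assignment (maximum-weight bipartite matching).
Optimal: Ghosh→Lot F ($136), Bakr→Lot A ($121), Costa→Lot B ($79), Leclerc→Lot G ($155) — total 136+121+79+155 = $491.
Column-greedy (each lot in turn goes to its best remaining collector) gives $427, worse by 64.
Next-best assignment: Ghosh→Lot G, Bakr→Lot A, Costa→Lot B, Leclerc→Lot F = $439.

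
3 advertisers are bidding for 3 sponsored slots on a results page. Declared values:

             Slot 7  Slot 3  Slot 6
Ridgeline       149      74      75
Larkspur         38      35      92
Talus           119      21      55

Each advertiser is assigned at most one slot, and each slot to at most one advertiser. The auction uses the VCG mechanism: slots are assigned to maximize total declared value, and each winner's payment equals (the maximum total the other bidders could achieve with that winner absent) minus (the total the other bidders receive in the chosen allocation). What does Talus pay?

Talus pays $75.

Efficient allocation: Ridgeline→Slot 3 ($74), Larkspur→Slot 6 ($92), Talus→Slot 7 ($119); total welfare W = $285.
Talus receives Slot 7 at value $119, so the others get W − 119 = $166.
Without Talus: best allocation of the remaining 2 bidders over all 3 slots is Ridgeline→Slot 7 ($149), Larkspur→Slot 6 ($92), total $241.
VCG payment = (others' best without Talus) − (others' welfare with Talus) = 241 − 166 = $75.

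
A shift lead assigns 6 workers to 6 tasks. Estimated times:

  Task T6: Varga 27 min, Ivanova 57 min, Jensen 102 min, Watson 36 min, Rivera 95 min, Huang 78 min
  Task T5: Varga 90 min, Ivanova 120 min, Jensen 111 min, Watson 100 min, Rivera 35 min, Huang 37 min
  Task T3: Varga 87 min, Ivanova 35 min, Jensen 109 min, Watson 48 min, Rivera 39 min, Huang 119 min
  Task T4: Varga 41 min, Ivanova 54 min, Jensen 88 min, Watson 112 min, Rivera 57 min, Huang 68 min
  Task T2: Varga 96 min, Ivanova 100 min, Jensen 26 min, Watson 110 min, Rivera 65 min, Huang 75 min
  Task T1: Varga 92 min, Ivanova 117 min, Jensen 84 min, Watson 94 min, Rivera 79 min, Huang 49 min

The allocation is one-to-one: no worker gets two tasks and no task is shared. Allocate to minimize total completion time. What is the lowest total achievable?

Min total: 222 min

Optimal: Varga→Task T4 (41 min), Ivanova→Task T3 (35 min), Jensen→Task T2 (26 min), Watson→Task T6 (36 min), Rivera→Task T5 (35 min), Huang→Task T1 (49 min) — total 41+35+26+36+35+49 = 222 min.
Column-greedy (each task in turn goes to its cheapest remaining worker) gives 285 min, worse by 63.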